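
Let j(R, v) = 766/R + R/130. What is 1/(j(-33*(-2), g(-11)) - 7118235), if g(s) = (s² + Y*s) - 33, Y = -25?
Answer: -2145/15268588091 ≈ -1.4048e-7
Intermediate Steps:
g(s) = -33 + s² - 25*s (g(s) = (s² - 25*s) - 33 = -33 + s² - 25*s)
j(R, v) = 766/R + R/130 (j(R, v) = 766/R + R*(1/130) = 766/R + R/130)
1/(j(-33*(-2), g(-11)) - 7118235) = 1/((766/((-33*(-2))) + (-33*(-2))/130) - 7118235) = 1/((766/66 + (1/130)*66) - 7118235) = 1/((766*(1/66) + 33/65) - 7118235) = 1/((383/33 + 33/65) - 7118235) = 1/(25984/2145 - 7118235) = 1/(-15268588091/2145) = -2145/15268588091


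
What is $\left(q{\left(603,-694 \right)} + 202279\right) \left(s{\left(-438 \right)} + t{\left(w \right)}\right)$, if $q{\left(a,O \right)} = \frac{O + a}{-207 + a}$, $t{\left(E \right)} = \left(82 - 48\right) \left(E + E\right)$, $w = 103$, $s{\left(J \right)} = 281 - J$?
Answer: $\frac{618630781139}{396} \approx 1.5622 \cdot 10^{9}$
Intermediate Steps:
$t{\left(E \right)} = 68 E$ ($t{\left(E \right)} = 34 \cdot 2 E = 68 E$)
$q{\left(a,O \right)} = \frac{O + a}{-207 + a}$
$\left(q{\left(603,-694 \right)} + 202279\right) \left(s{\left(-438 \right)} + t{\left(w \right)}\right) = \left(\frac{-694 + 603}{-207 + 603} + 202279\right) \left(\left(281 - -438\right) + 68 \cdot 103\right) = \left(\frac{1}{396} \left(-91\right) + 202279\right) \left(\left(281 + 438\right) + 7004\right) = \left(\frac{1}{396} \left(-91\right) + 202279\right) \left(719 + 7004\right) = \left(- \frac{91}{396} + 202279\right) 7723 = \frac{80102393}{396} \cdot 7723 = \frac{618630781139}{396}$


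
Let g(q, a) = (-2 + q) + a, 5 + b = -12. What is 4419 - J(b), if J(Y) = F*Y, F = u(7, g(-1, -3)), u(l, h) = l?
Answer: 4538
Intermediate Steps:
b = -17 (b = -5 - 12 = -17)
g(q, a) = -2 + a + q
F = 7
J(Y) = 7*Y
4419 - J(b) = 4419 - 7*(-17) = 4419 - 1*(-119) = 4419 + 119 = 4538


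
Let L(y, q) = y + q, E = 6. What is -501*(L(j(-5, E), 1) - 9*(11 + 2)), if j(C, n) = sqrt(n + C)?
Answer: 57615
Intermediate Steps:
j(C, n) = sqrt(C + n)
L(y, q) = q + y
-501*(L(j(-5, E), 1) - 9*(11 + 2)) = -501*((1 + sqrt(-5 + 6)) - 9*(11 + 2)) = -501*((1 + sqrt(1)) - 9*13) = -501*((1 + 1) - 117) = -501*(2 - 117) = -501*(-115) = 57615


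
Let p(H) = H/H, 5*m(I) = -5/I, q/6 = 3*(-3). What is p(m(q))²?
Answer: 1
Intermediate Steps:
q = -54 (q = 6*(3*(-3)) = 6*(-9) = -54)
m(I) = -1/I (m(I) = (-5/I)/5 = -1/I)
p(H) = 1
p(m(q))² = 1² = 1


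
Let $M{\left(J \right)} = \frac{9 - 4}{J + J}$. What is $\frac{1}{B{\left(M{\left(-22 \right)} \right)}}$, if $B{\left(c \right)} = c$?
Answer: $- \frac{44}{5} \approx -8.8$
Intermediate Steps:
$M{\left(J \right)} = \frac{5}{2 J}$
$\frac{1}{B{\left(M{\left(-22 \right)} \right)}} = \frac{1}{\frac{5}{2} \frac{1}{-22}} = \frac{1}{\frac{5}{2} \left(- \frac{1}{22}\right)} = \frac{1}{- \frac{5}{44}} = - \frac{44}{5}$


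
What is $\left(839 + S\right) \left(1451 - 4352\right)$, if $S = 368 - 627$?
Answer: $-1682580$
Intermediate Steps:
$S = -259$ ($S = 368 - 627 = -259$)
$\left(839 + S\right) \left(1451 - 4352\right) = \left(839 - 259\right) \left(1451 - 4352\right) = 580 \left(-2901\right) = -1682580$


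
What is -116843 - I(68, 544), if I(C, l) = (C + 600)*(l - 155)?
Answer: -376695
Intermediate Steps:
I(C, l) = (-155 + l)*(600 + C) (I(C, l) = (600 + C)*(-155 + l) = (-155 + l)*(600 + C))
-116843 - I(68, 544) = -116843 - (-93000 - 155*68 + 600*544 + 68*544) = -116843 - (-93000 - 10540 + 326400 + 36992) = -116843 - 1*259852 = -116843 - 259852 = -376695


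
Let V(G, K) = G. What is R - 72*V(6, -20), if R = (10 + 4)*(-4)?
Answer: -488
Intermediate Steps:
R = -56 (R = 14*(-4) = -56)
R - 72*V(6, -20) = -56 - 72*6 = -56 - 432 = -488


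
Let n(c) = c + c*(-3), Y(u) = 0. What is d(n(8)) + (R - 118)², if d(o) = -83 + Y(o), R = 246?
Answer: 16301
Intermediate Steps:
n(c) = -2*c (n(c) = c - 3*c = -2*c)
d(o) = -83 (d(o) = -83 + 0 = -83)
d(n(8)) + (R - 118)² = -83 + (246 - 118)² = -83 + 128² = -83 + 16384 = 16301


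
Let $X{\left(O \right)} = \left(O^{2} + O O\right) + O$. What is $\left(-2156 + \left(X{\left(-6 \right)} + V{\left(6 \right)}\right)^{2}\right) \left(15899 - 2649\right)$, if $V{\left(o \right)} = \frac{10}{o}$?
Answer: $\frac{288916250}{9} \approx 3.2102 \cdot 10^{7}$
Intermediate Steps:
$X{\left(O \right)} = O + 2 O^{2}$ ($X{\left(O \right)} = \left(O^{2} + O^{2}\right) + O = 2 O^{2} + O = O + 2 O^{2}$)
$\left(-2156 + \left(X{\left(-6 \right)} + V{\left(6 \right)}\right)^{2}\right) \left(15899 - 2649\right) = \left(-2156 + \left(- 6 \left(1 + 2 \left(-6\right)\right) + \frac{10}{6}\right)^{2}\right) \left(15899 - 2649\right) = \left(-2156 + \left(- 6 \left(1 - 12\right) + 10 \cdot \frac{1}{6}\right)^{2}\right) 13250 = \left(-2156 + \left(\left(-6\right) \left(-11\right) + \frac{5}{3}\right)^{2}\right) 13250 = \left(-2156 + \left(66 + \frac{5}{3}\right)^{2}\right) 13250 = \left(-2156 + \left(\frac{203}{3}\right)^{2}\right) 13250 = \left(-2156 + \frac{41209}{9}\right) 13250 = \frac{21805}{9} \cdot 13250 = \frac{288916250}{9}$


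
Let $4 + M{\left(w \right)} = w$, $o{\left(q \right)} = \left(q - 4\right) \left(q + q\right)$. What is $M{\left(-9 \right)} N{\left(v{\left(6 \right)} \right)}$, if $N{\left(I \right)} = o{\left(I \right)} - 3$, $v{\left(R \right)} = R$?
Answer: $-273$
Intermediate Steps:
$o{\left(q \right)} = 2 q \left(-4 + q\right)$ ($o{\left(q \right)} = \left(-4 + q\right) 2 q = 2 q \left(-4 + q\right)$)
$M{\left(w \right)} = -4 + w$
$N{\left(I \right)} = -3 + 2 I \left(-4 + I\right)$ ($N{\left(I \right)} = 2 I \left(-4 + I\right) - 3 = -3 + 2 I \left(-4 + I\right)$)
$M{\left(-9 \right)} N{\left(v{\left(6 \right)} \right)} = \left(-4 - 9\right) \left(-3 + 2 \cdot 6 \left(-4 + 6\right)\right) = - 13 \left(-3 + 2 \cdot 6 \cdot 2\right) = - 13 \left(-3 + 24\right) = \left(-13\right) 21 = -273$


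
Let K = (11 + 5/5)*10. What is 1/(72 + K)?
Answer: 1/192 ≈ 0.0052083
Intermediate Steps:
K = 120 (K = (11 + 5*(1/5))*10 = (11 + 1)*10 = 12*10 = 120)
1/(72 + K) = 1/(72 + 120) = 1/192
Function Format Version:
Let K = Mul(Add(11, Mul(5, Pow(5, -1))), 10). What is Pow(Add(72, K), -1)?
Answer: Rational(1, 192) ≈ 0.0052083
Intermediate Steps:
K = 120 (K = Mul(Add(11, Mul(5, Rational(1, 5))), 10) = Mul(Add(11, 1), 10) = Mul(12, 10) = 120)
Pow(Add(72, K), -1) = Pow(Add(72, 120), -1) = Pow(192, -1) = Rational(1, 192)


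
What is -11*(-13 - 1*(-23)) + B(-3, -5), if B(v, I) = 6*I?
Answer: -140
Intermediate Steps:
-11*(-13 - 1*(-23)) + B(-3, -5) = -11*(-13 - 1*(-23)) + 6*(-5) = -11*(-13 + 23) - 30 = -11*10 - 30 = -110 - 30 = -140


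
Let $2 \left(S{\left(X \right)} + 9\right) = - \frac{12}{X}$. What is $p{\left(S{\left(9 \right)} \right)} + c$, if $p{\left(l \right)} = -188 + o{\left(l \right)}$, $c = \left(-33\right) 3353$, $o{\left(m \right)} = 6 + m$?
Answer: $- \frac{332522}{3} \approx -1.1084 \cdot 10^{5}$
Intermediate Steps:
$S{\left(X \right)} = -9 - \frac{6}{X}$ ($S{\left(X \right)} = -9 + \frac{\left(-12\right) \frac{1}{X}}{2} = -9 - \frac{6}{X}$)
$c = -110649$
$p{\left(l \right)} = -182 + l$ ($p{\left(l \right)} = -188 + \left(6 + l\right) = -182 + l$)
$p{\left(S{\left(9 \right)} \right)} + c = \left(-182 - \left(9 + \frac{6}{9}\right)\right) - 110649 = \left(-182 - \frac{29}{3}\right) - 110649 = - \frac{575}{3} - 110649 = - \frac{332522}{3}$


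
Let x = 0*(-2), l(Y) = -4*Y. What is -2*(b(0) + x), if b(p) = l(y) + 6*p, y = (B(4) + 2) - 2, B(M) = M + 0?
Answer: 32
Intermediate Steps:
B(M) = M
y = 4 (y = (4 + 2) - 2 = 6 - 2 = 4)
x = 0
b(p) = -16 + 6*p (b(p) = -4*4 + 6*p = -16 + 6*p)
-2*(b(0) + x) = -2*((-16 + 6*0) + 0) = -2*((-16 + 0) + 0) = -2*(-16 + 0) = -2*(-16) = 32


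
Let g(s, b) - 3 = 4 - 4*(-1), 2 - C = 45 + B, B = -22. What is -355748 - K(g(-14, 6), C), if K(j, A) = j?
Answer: -355759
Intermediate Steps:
C = -21 (C = 2 - (45 - 22) = 2 - 1*23 = 2 - 23 = -21)
g(s, b) = 11 (g(s, b) = 3 + (4 - 4*(-1)) = 3 + (4 + 4) = 3 + 8 = 11)
-355748 - K(g(-14, 6), C) = -355748 - 1*11 = -355748 - 11 = -355759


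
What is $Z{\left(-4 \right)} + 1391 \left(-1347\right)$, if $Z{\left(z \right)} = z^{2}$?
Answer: $-1873661$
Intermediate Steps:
$Z{\left(-4 \right)} + 1391 \left(-1347\right) = \left(-4\right)^{2} + 1391 \left(-1347\right) = 16 - 1873677 = -1873661$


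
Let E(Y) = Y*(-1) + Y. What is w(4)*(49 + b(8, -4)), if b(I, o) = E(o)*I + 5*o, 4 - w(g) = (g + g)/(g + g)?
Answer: 87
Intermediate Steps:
E(Y) = 0 (E(Y) = -Y + Y = 0)
w(g) = 3 (w(g) = 4 - (g + g)/(g + g) = 4 - 2*g/(2*g) = 4 - 2*g*1/(2*g) = 4 - 1*1 = 4 - 1 = 3)
b(I, o) = 5*o (b(I, o) = 0*I + 5*o = 0 + 5*o = 5*o)
w(4)*(49 + b(8, -4)) = 3*(49 + 5*(-4)) = 3*(49 - 20) = 3*29 = 87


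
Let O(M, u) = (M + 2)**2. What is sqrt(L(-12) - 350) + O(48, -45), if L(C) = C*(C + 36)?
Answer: 2500 + I*sqrt(638) ≈ 2500.0 + 25.259*I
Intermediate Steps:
L(C) = C*(36 + C)
O(M, u) = (2 + M)**2
sqrt(L(-12) - 350) + O(48, -45) = sqrt(-12*(36 - 12) - 350) + (2 + 48)**2 = sqrt(-12*24 - 350) + 50**2 = sqrt(-288 - 350) + 2500 = sqrt(-638) + 2500 = I*sqrt(638) + 2500 = 2500 + I*sqrt(638)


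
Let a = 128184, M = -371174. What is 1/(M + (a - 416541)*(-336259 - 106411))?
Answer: 1/127646622016 ≈ 7.8341e-12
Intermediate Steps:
1/(M + (a - 416541)*(-336259 - 106411)) = 1/(-371174 + (128184 - 416541)*(-336259 - 106411)) = 1/(-371174 - 288357*(-442670)) = 1/(-371174 + 127646993190) = 1/127646622016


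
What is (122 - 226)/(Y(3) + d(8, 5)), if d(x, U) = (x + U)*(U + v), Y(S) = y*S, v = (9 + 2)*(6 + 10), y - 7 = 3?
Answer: -104/2383 ≈ -0.043642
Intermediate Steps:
y = 10 (y = 7 + 3 = 10)
v = 176 (v = 11*16 = 176)
Y(S) = 10*S
d(x, U) = (176 + U)*(U + x) (d(x, U) = (x + U)*(U + 176) = (U + x)*(176 + U) = (176 + U)*(U + x))
(122 - 226)/(Y(3) + d(8, 5)) = (122 - 226)/(10*3 + (5² + 176*5 + 176*8 + 5*8)) = -104/(30 + (25 + 880 + 1408 + 40)) = -104/(30 + 2353) = -104/2383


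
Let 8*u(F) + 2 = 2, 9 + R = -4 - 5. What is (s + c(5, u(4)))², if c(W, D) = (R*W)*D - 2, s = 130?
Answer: 16384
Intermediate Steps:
R = -18 (R = -9 + (-4 - 5) = -9 - 9 = -18)
u(F) = 0 (u(F) = -¼ + (⅛)*2 = -¼ + ¼ = 0)
c(W, D) = -2 - 18*D*W (c(W, D) = (-18*W)*D - 2 = -18*D*W - 2 = -2 - 18*D*W)
(s + c(5, u(4)))² = (130 + (-2 - 18*0*5))² = (130 + (-2 + 0))² = (130 - 2)² = 128² = 16384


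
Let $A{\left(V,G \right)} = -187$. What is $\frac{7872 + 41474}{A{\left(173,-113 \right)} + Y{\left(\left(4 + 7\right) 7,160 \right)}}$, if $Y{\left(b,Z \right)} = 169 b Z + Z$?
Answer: $\frac{49346}{2082053} \approx 0.023701$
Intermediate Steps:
$Y{\left(b,Z \right)} = Z + 169 Z b$ ($Y{\left(b,Z \right)} = 169 Z b + Z = Z + 169 Z b$)
$\frac{7872 + 41474}{A{\left(173,-113 \right)} + Y{\left(\left(4 + 7\right) 7,160 \right)}} = \frac{7872 + 41474}{-187 + 160 \left(1 + 169 \left(4 + 7\right) 7\right)} = \frac{49346}{-187 + 160 \left(1 + 169 \cdot 11 \cdot 7\right)} = \frac{49346}{-187 + 160 \left(1 + 169 \cdot 77\right)} = \frac{49346}{-187 + 160 \left(1 + 13013\right)} = \frac{49346}{-187 + 160 \cdot 13014} = \frac{49346}{-187 + 2082240} = \frac{49346}{2082053}$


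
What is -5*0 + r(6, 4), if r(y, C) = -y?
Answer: -6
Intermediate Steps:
-5*0 + r(6, 4) = -5*0 - 1*6 = 0 - 6 = -6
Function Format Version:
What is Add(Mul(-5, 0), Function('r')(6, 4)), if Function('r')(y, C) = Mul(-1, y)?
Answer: -6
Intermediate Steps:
Add(Mul(-5, 0), Function('r')(6, 4)) = Add(Mul(-5, 0), Mul(-1, 6)) = Add(0, -6) = -6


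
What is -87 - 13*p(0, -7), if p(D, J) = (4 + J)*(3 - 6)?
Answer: -204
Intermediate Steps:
p(D, J) = -12 - 3*J (p(D, J) = (4 + J)*(-3) = -12 - 3*J)
-87 - 13*p(0, -7) = -87 - 13*(-12 - 3*(-7)) = -87 - 13*(-12 + 21) = -87 - 13*9 = -87 - 117 = -204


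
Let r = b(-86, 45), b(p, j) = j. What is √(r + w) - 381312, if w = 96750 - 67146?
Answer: -381312 + √29649 ≈ -3.8114e+5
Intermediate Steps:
w = 29604
r = 45
√(r + w) - 381312 = √(45 + 29604) - 381312 = √29649 - 381312 = -381312 + √29649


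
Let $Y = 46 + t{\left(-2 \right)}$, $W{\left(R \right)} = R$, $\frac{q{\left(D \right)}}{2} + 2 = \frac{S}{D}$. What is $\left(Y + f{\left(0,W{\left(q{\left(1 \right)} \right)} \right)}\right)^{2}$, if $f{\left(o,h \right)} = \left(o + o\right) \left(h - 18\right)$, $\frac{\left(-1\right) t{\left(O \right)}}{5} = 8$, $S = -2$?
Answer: $36$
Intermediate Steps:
$t{\left(O \right)} = -40$ ($t{\left(O \right)} = \left(-5\right) 8 = -40$)
$q{\left(D \right)} = -4 - \frac{4}{D}$ ($q{\left(D \right)} = -4 + 2 \left(- \frac{2}{D}\right) = -4 - \frac{4}{D}$)
$Y = 6$ ($Y = 46 - 40 = 6$)
$f{\left(o,h \right)} = 2 o \left(-18 + h\right)$
$\left(Y + f{\left(0,W{\left(q{\left(1 \right)} \right)} \right)}\right)^{2} = \left(6 + 2 \cdot 0 \left(-18 - \left(4 + \frac{4}{1}\right)\right)\right)^{2} = \left(6 + 2 \cdot 0 \left(-18 - 8\right)\right)^{2} = \left(6 + 2 \cdot 0 \left(-26\right)\right)^{2} = \left(6 + 0\right)^{2} = 6^{2} = 36$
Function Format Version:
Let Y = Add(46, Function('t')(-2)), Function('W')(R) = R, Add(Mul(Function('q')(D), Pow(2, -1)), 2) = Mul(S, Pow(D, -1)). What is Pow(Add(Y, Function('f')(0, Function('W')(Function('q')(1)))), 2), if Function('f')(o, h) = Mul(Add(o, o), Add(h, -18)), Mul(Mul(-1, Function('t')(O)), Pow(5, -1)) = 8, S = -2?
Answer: 36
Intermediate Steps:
Function('t')(O) = -40 (Function('t')(O) = Mul(-5, 8) = -40)
Function('q')(D) = Add(-4, Mul(-4, Pow(D, -1))) (Function('q')(D) = Add(-4, Mul(2, Mul(-2, Pow(D, -1)))) = Add(-4, Mul(-4, Pow(D, -1))))
Y = 6 (Y = Add(46, -40) = 6)
Function('f')(o, h) = Mul(2, o, Add(-18, h)) (Function('f')(o, h) = Mul(Mul(2, o), Add(-18, h)) = Mul(2, o, Add(-18, h)))
Pow(Add(Y, Function('f')(0, Function('W')(Function('q')(1)))), 2) = Pow(Add(6, Mul(2, 0, Add(-18, Add(-4, Mul(-4, Pow(1, -1)))))), 2) = Pow(Add(6, Mul(2, 0, Add(-18, Add(-4, Mul(-4, 1))))), 2) = Pow(Add(6, Mul(2, 0, Add(-18, Add(-4, -4)))), 2) = Pow(Add(6, Mul(2, 0, Add(-18, -8))), 2) = Pow(Add(6, Mul(2, 0, -26)), 2) = Pow(Add(6, 0), 2) = Pow(6, 2) = 36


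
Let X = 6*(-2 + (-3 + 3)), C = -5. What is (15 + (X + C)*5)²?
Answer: 4900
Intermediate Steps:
X = -12 (X = 6*(-2 + 0) = 6*(-2) = -12)
(15 + (X + C)*5)² = (15 + (-12 - 5)*5)² = (15 - 17*5)² = (15 - 85)² = (-70)² = 4900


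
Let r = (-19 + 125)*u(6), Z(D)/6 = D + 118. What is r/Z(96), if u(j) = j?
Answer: 53/107 ≈ 0.49533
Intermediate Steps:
Z(D) = 708 + 6*D (Z(D) = 6*(D + 118) = 6*(118 + D) = 708 + 6*D)
r = 636 (r = (-19 + 125)*6 = 106*6 = 636)
r/Z(96) = 636/(708 + 6*96) = 636/(708 + 576) = 636/1284 = 636*(1/1284) = 53/107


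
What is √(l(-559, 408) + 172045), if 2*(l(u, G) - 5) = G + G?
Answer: 3*√19162 ≈ 415.28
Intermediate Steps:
l(u, G) = 5 + G (l(u, G) = 5 + (G + G)/2 = 5 + (2*G)/2 = 5 + G)
√(l(-559, 408) + 172045) = √((5 + 408) + 172045) = √(413 + 172045) = √172458 = 3*√19162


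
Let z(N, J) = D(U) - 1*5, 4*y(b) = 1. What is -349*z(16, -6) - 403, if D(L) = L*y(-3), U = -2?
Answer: 3033/2 ≈ 1516.5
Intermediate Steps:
y(b) = ¼ (y(b) = (¼)*1 = ¼)
D(L) = L/4 (D(L) = L*(¼) = L/4)
z(N, J) = -11/2 (z(N, J) = (¼)*(-2) - 1*5 = -½ - 5 = -11/2)
-349*z(16, -6) - 403 = -349*(-11/2) - 403 = 3839/2 - 403 = 3033/2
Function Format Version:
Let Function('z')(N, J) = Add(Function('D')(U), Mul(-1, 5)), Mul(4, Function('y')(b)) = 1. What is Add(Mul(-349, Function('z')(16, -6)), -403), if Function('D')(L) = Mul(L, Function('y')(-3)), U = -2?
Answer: Rational(3033, 2) ≈ 1516.5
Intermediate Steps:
Function('y')(b) = Rational(1, 4) (Function('y')(b) = Mul(Rational(1, 4), 1) = Rational(1, 4))
Function('D')(L) = Mul(Rational(1, 4), L) (Function('D')(L) = Mul(L, Rational(1, 4)) = Mul(Rational(1, 4), L))
Function('z')(N, J) = Rational(-11, 2) (Function('z')(N, J) = Add(Mul(Rational(1, 4), -2), Mul(-1, 5)) = Add(Rational(-1, 2), -5) = Rational(-11, 2))
Add(Mul(-349, Function('z')(16, -6)), -403) = Add(Mul(-349, Rational(-11, 2)), -403) = Add(Rational(3839, 2), -403) = Rational(3033, 2)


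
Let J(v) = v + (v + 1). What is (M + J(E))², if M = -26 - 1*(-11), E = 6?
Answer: 4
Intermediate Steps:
M = -15 (M = -26 + 11 = -15)
J(v) = 1 + 2*v (J(v) = v + (1 + v) = 1 + 2*v)
(M + J(E))² = (-15 + (1 + 2*6))² = (-15 + (1 + 12))² = (-15 + 13)² = (-2)² = 4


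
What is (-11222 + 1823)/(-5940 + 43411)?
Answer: -9399/37471 ≈ -0.25083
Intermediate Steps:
(-11222 + 1823)/(-5940 + 43411) = -9399/37471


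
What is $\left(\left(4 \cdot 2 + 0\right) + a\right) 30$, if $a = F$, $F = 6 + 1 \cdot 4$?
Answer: $540$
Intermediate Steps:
$F = 10$ ($F = 6 + 4 = 10$)
$a = 10$
$\left(\left(4 \cdot 2 + 0\right) + a\right) 30 = \left(\left(4 \cdot 2 + 0\right) + 10\right) 30 = \left(\left(8 + 0\right) + 10\right) 30 = \left(8 + 10\right) 30 = 18 \cdot 30 = 540$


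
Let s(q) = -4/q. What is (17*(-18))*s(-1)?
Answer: -1224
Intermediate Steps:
(17*(-18))*s(-1) = (17*(-18))*(-4/(-1)) = -(-1224)*(-1) = -306*4 = -1224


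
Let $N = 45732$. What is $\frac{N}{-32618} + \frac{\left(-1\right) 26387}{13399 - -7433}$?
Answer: $- \frac{906690095}{339749088} \approx -2.6687$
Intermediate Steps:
$\frac{N}{-32618} + \frac{\left(-1\right) 26387}{13399 - -7433} = \frac{45732}{-32618} + \frac{\left(-1\right) 26387}{13399 - -7433} = 45732 \left(- \frac{1}{32618}\right) - \frac{26387}{13399 + 7433} = - \frac{22866}{16309} - \frac{26387}{20832} = - \frac{906690095}{339749088}$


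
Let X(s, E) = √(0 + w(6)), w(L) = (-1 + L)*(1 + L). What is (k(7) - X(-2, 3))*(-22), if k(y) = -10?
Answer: 220 + 22*√35 ≈ 350.15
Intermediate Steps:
w(L) = (1 + L)*(-1 + L)
X(s, E) = √35 (X(s, E) = √(0 + (-1 + 6²)) = √(0 + (-1 + 36)) = √(0 + 35) = √35)
(k(7) - X(-2, 3))*(-22) = (-10 - √35)*(-22) = 220 + 22*√35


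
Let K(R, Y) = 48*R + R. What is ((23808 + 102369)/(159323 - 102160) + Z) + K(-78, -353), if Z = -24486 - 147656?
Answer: -10058503955/57163 ≈ -1.7596e+5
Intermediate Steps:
K(R, Y) = 49*R
Z = -172142
((23808 + 102369)/(159323 - 102160) + Z) + K(-78, -353) = ((23808 + 102369)/(159323 - 102160) - 172142) + 49*(-78) = (126177/57163 - 172142) - 3822 = -9840026969/57163 - 3822 = -10058503955/57163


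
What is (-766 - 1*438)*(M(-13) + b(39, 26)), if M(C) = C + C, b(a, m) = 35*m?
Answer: -1064336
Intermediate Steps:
M(C) = 2*C
(-766 - 1*438)*(M(-13) + b(39, 26)) = (-766 - 1*438)*(2*(-13) + 35*26) = (-766 - 438)*(-26 + 910) = -1204*884 = -1064336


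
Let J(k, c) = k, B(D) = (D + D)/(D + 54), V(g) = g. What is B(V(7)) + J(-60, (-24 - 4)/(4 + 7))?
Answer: -3646/61 ≈ -59.771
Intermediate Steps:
B(D) = 2*D/(54 + D) (B(D) = (2*D)/(54 + D) = 2*D/(54 + D))
B(V(7)) + J(-60, (-24 - 4)/(4 + 7)) = 2*7/(54 + 7) - 60 = 2*7/61 - 60 = 2*7*(1/61) - 60 = 14/61 - 60 = -3646/61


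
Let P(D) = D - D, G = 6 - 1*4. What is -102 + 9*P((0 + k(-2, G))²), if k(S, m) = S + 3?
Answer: -102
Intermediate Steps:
G = 2 (G = 6 - 4 = 2)
k(S, m) = 3 + S
P(D) = 0
-102 + 9*P((0 + k(-2, G))²) = -102 + 9*0 = -102 + 0 = -102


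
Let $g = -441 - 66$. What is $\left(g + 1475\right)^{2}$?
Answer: $937024$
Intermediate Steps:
$g = -507$
$\left(g + 1475\right)^{2} = \left(-507 + 1475\right)^{2} = 968^{2} = 937024$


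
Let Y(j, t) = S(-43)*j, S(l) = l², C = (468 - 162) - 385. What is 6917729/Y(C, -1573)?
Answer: -6917729/146071 ≈ -47.359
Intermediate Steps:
C = -79 (C = 306 - 385 = -79)
Y(j, t) = 1849*j (Y(j, t) = (-43)²*j = 1849*j)
6917729/Y(C, -1573) = 6917729/((1849*(-79))) = 6917729/(-146071) = 6917729*(-1/146071) = -6917729/146071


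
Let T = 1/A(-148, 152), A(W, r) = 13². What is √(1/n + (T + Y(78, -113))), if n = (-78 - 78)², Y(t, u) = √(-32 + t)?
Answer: √(145 + 24336*√46)/156 ≈ 2.6054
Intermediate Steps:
A(W, r) = 169
n = 24336 (n = (-156)² = 24336)
T = 1/169 ≈ 0.0059172
√(1/n + (T + Y(78, -113))) = √(1/24336 + (1/169 + √(-32 + 78))) = √(1/24336 + (1/169 + √46)) = √(145/24336 + √46)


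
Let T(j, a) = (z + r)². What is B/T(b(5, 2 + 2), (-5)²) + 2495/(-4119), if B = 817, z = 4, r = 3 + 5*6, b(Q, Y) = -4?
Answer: -50432/5638911 ≈ -0.0089436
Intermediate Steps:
r = 33 (r = 3 + 30 = 33)
T(j, a) = 1369 (T(j, a) = (4 + 33)² = 37² = 1369)
B/T(b(5, 2 + 2), (-5)²) + 2495/(-4119) = 817/1369 + 2495/(-4119) = 817*(1/1369) + 2495*(-1/4119) = 817/1369 - 2495/4119 = -50432/5638911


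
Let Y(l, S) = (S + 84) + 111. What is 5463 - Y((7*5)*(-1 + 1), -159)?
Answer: 5427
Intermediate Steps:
Y(l, S) = 195 + S (Y(l, S) = (84 + S) + 111 = 195 + S)
5463 - Y((7*5)*(-1 + 1), -159) = 5463 - (195 - 159) = 5463 - 1*36 = 5463 - 36 = 5427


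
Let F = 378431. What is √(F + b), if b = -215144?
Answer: 3*√18143 ≈ 404.09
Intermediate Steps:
√(F + b) = √(378431 - 215144) = √163287 = 3*√18143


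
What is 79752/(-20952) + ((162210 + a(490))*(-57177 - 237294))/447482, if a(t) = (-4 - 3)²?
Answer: -41713924583083/390651786 ≈ -1.0678e+5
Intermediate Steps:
a(t) = 49 (a(t) = (-7)² = 49)
79752/(-20952) + ((162210 + a(490))*(-57177 - 237294))/447482 = 79752/(-20952) + ((162210 + 49)*(-57177 - 237294))/447482 = 79752*(-1/20952) + (162259*(-294471))*(1/447482) = -3323/873 - 47780569989*1/447482 = -3323/873 - 47780569989/447482 = -41713924583083/390651786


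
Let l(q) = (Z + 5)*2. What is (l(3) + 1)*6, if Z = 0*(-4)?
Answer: 66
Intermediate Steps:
Z = 0
l(q) = 10 (l(q) = (0 + 5)*2 = 5*2 = 10)
(l(3) + 1)*6 = (10 + 1)*6 = 11*6 = 66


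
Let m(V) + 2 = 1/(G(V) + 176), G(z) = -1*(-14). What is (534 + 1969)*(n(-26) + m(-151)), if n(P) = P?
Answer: -13313457/190 ≈ -70071.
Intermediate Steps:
G(z) = 14
m(V) = -379/190 (m(V) = -2 + 1/(14 + 176) = -2 + 1/190 = -379/190)
(534 + 1969)*(n(-26) + m(-151)) = (534 + 1969)*(-26 - 379/190) = 2503*(-5319/190) = -13313457/190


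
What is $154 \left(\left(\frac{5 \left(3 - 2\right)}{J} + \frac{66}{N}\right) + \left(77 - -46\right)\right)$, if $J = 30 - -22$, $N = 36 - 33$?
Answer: $\frac{580965}{26} \approx 22345.0$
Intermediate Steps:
$N = 3$ ($N = 36 - 33 = 3$)
$J = 52$ ($J = 30 + 22 = 52$)
$154 \left(\left(\frac{5 \left(3 - 2\right)}{J} + \frac{66}{N}\right) + \left(77 - -46\right)\right) = 154 \left(\left(\frac{5 \left(3 - 2\right)}{52} + \frac{66}{3}\right) + \left(77 - -46\right)\right) = 154 \left(\left(5 \cdot 1 \cdot \frac{1}{52} + 66 \cdot \frac{1}{3}\right) + \left(77 + 46\right)\right) = 154 \left(\left(5 \cdot \frac{1}{52} + 22\right) + 123\right) = 154 \left(\left(\frac{5}{52} + 22\right) + 123\right) = 154 \left(\frac{1149}{52} + 123\right) = 154 \cdot \frac{7545}{52} = \frac{580965}{26}$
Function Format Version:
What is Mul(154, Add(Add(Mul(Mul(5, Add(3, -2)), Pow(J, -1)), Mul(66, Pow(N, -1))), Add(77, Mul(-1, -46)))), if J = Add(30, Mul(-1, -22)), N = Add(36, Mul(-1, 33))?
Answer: Rational(580965, 26) ≈ 22345.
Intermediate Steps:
N = 3 (N = Add(36, -33) = 3)
J = 52 (J = Add(30, 22) = 52)
Mul(154, Add(Add(Mul(Mul(5, Add(3, -2)), Pow(J, -1)), Mul(66, Pow(N, -1))), Add(77, Mul(-1, -46)))) = Mul(154, Add(Add(Mul(Mul(5, Add(3, -2)), Pow(52, -1)), Mul(66, Pow(3, -1))), Add(77, Mul(-1, -46)))) = Mul(154, Add(Add(Mul(Mul(5, 1), Rational(1, 52)), Mul(66, Rational(1, 3))), Add(77, 46))) = Mul(154, Add(Add(Mul(5, Rational(1, 52)), 22), 123)) = Mul(154, Add(Add(Rational(5, 52), 22), 123)) = Mul(154, Add(Rational(1149, 52), 123)) = Mul(154, Rational(7545, 52)) = Rational(580965, 26)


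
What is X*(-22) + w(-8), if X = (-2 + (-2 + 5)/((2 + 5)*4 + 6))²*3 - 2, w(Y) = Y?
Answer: -118617/578 ≈ -205.22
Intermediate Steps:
X = 10363/1156 (X = (-2 + 3/(7*4 + 6))²*3 - 2 = (-2 + 3/(28 + 6))²*3 - 2 = (-2 + 3/34)²*3 - 2 = (-65/34)²*3 - 2 = (4225/1156)*3 - 2 = 12675/1156 - 2 = 10363/1156 ≈ 8.9645)
X*(-22) + w(-8) = (10363/1156)*(-22) - 8 = -113993/578 - 8 = -118617/578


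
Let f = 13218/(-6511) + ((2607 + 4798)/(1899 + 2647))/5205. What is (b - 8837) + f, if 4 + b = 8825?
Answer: -555544079293/30812565246 ≈ -18.030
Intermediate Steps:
b = 8821 (b = -4 + 8825 = 8821)
f = -62543035357/30812565246 (f = 13218*(-1/6511) + (7405/4546)*(1/5205) = -13218/6511 + (7405*(1/4546))*(1/5205) = -13218/6511 + (7405/4546)*(1/5205) = -13218/6511 + 1481/4732386 = -62543035357/30812565246 ≈ -2.0298)
(b - 8837) + f = (8821 - 8837) - 62543035357/30812565246 = -16 - 62543035357/30812565246 = -555544079293/30812565246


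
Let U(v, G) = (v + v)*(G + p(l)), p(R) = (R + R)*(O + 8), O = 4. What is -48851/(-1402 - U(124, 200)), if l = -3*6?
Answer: -48851/56134 ≈ -0.87026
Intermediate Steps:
l = -18
p(R) = 24*R (p(R) = (R + R)*(4 + 8) = (2*R)*12 = 24*R)
U(v, G) = 2*v*(-432 + G) (U(v, G) = (v + v)*(G + 24*(-18)) = (2*v)*(G - 432) = (2*v)*(-432 + G) = 2*v*(-432 + G))
-48851/(-1402 - U(124, 200)) = -48851/(-1402 - 2*124*(-432 + 200)) = -48851/(-1402 - 2*124*(-232)) = -48851/(-1402 - 1*(-57536)) = -48851/(-1402 + 57536) = -48851/56134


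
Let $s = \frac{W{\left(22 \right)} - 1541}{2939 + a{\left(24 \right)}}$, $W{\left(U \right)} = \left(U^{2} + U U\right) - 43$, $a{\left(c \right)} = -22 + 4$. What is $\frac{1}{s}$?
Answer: $- \frac{2921}{616} \approx -4.7419$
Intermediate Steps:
$a{\left(c \right)} = -18$
$W{\left(U \right)} = -43 + 2 U^{2}$ ($W{\left(U \right)} = \left(U^{2} + U^{2}\right) - 43 = 2 U^{2} - 43 = -43 + 2 U^{2}$)
$s = - \frac{616}{2921}$ ($s = \frac{\left(-43 + 2 \cdot 22^{2}\right) - 1541}{2939 - 18} = \frac{\left(-43 + 2 \cdot 484\right) - 1541}{2921} = \left(\left(-43 + 968\right) - 1541\right) \frac{1}{2921} = \left(925 - 1541\right) \frac{1}{2921} = \left(-616\right) \frac{1}{2921} = - \frac{616}{2921} \approx -0.21089$)
$\frac{1}{s} = \frac{1}{- \frac{616}{2921}} = - \frac{2921}{616}$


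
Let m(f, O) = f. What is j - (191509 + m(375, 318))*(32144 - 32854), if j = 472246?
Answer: 136709886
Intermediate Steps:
j - (191509 + m(375, 318))*(32144 - 32854) = 472246 - (191509 + 375)*(32144 - 32854) = 472246 - 191884*(-710) = 472246 - 1*(-136237640) = 472246 + 136237640 = 136709886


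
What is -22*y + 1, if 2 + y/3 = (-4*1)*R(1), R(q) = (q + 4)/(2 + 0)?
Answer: 793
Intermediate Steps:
R(q) = 2 + q/2 (R(q) = (4 + q)/2 = (4 + q)*(1/2) = 2 + q/2)
y = -36 (y = -6 + 3*((-4*1)*(2 + (1/2)*1)) = -6 + 3*(-4*(2 + 1/2)) = -6 + 3*(-4*5/2) = -6 + 3*(-10) = -6 - 30 = -36)
-22*y + 1 = -22*(-36) + 1 = 792 + 1 = 793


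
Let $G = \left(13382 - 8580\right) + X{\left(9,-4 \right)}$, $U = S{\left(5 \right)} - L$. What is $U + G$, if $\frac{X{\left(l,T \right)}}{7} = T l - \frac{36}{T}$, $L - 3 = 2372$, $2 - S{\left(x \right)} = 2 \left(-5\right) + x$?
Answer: $2245$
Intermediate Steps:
$S{\left(x \right)} = 12 - x$ ($S{\left(x \right)} = 2 - \left(2 \left(-5\right) + x\right) = 2 - \left(-10 + x\right) = 12 - x$)
$L = 2375$ ($L = 3 + 2372 = 2375$)
$X{\left(l,T \right)} = - \frac{252}{T} + 7 T l$ ($X{\left(l,T \right)} = 7 \left(T l - \frac{36}{T}\right) = 7 \left(- \frac{36}{T} + T l\right) = - \frac{252}{T} + 7 T l$)
$U = -2368$ ($U = \left(12 - 5\right) - 2375 = 7 - 2375 = -2368$)
$G = 4613$ ($G = \left(13382 - 8580\right) + \left(- \frac{252}{-4} + 7 \left(-4\right) 9\right) = 4802 - 189 = 4613$)
$U + G = -2368 + 4613 = 2245$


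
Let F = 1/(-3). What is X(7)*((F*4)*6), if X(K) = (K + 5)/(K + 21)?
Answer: -24/7 ≈ -3.4286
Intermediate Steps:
X(K) = (5 + K)/(21 + K)
F = -⅓ ≈ -0.33333
X(7)*((F*4)*6) = ((5 + 7)/(21 + 7))*(-⅓*4*6) = (12/28)*(-4/3*6) = ((1/28)*12)*(-8) = (3/7)*(-8) = -24/7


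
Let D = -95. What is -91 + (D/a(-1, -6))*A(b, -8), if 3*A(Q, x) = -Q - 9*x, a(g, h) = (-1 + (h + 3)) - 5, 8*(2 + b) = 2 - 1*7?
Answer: 12353/72 ≈ 171.57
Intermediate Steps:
b = -21/8 (b = -2 + (2 - 1*7)/8 = -2 + (2 - 7)/8 = -2 + (1/8)*(-5) = -2 - 5/8 = -21/8 ≈ -2.6250)
a(g, h) = -3 + h (a(g, h) = (-1 + (3 + h)) - 5 = (2 + h) - 5 = -3 + h)
A(Q, x) = -3*x - Q/3 (A(Q, x) = (-Q - 9*x)/3 = -3*x - Q/3)
-91 + (D/a(-1, -6))*A(b, -8) = -91 + (-95/(-3 - 6))*(-3*(-8) - 1/3*(-21/8)) = -91 + (-95/(-9))*(24 + 7/8) = -91 - 95*(-1/9)*(199/8) = -91 + (95/9)*(199/8) = -91 + 18905/72 = 12353/72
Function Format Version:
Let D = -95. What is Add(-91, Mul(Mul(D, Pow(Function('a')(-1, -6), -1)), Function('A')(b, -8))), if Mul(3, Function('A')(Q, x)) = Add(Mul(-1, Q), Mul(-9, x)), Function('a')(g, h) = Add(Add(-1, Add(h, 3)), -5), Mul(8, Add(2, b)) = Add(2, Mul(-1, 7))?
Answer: Rational(12353, 72) ≈ 171.57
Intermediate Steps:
b = Rational(-21, 8) (b = Add(-2, Mul(Rational(1, 8), Add(2, Mul(-1, 7)))) = Add(-2, Mul(Rational(1, 8), Add(2, -7))) = Add(-2, Mul(Rational(1, 8), -5)) = Add(-2, Rational(-5, 8)) = Rational(-21, 8) ≈ -2.6250)
Function('a')(g, h) = Add(-3, h) (Function('a')(g, h) = Add(Add(-1, Add(3, h)), -5) = Add(Add(2, h), -5) = Add(-3, h))
Function('A')(Q, x) = Add(Mul(-3, x), Mul(Rational(-1, 3), Q)) (Function('A')(Q, x) = Mul(Rational(1, 3), Add(Mul(-1, Q), Mul(-9, x))) = Add(Mul(-3, x), Mul(Rational(-1, 3), Q)))
Add(-91, Mul(Mul(D, Pow(Function('a')(-1, -6), -1)), Function('A')(b, -8))) = Add(-91, Mul(Mul(-95, Pow(Add(-3, -6), -1)), Add(Mul(-3, -8), Mul(Rational(-1, 3), Rational(-21, 8))))) = Add(-91, Mul(Mul(-95, Pow(-9, -1)), Add(24, Rational(7, 8)))) = Add(-91, Mul(Mul(-95, Rational(-1, 9)), Rational(199, 8))) = Add(-91, Mul(Rational(95, 9), Rational(199, 8))) = Add(-91, Rational(18905, 72)) = Rational(12353, 72)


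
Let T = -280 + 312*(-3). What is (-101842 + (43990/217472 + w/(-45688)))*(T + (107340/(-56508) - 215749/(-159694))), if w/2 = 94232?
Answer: 57859661890719925504944375/466984862166303616 ≈ 1.2390e+8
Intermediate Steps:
w = 188464 (w = 2*94232 = 188464)
T = -1216 (T = -280 - 936 = -1216)
(-101842 + (43990/217472 + w/(-45688)))*(T + (107340/(-56508) - 215749/(-159694))) = (-101842 + (43990/217472 + 188464/(-45688)))*(-1216 + (107340/(-56508) - 215749/(-159694))) = (-101842 + (43990*(1/217472) + 188464*(-1/45688)))*(-1216 + (107340*(-1/56508) - 215749*(-1/159694))) = (-101842 + (21995/108736 - 23558/5711))*(-1216 + (-8945/4709 + 215749/159694)) = (-101842 - 2435989243/620991296)*(-1216 - 412500789/751999046) = -63245431556475/620991296*(-914843340725/751999046) = 57859661890719925504944375/466984862166303616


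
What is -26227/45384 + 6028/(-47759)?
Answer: -1526150045/2167494456 ≈ -0.70411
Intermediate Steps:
-26227/45384 + 6028/(-47759) = -26227*1/45384 + 6028*(-1/47759) = -26227/45384 - 6028/47759 = -1526150045/2167494456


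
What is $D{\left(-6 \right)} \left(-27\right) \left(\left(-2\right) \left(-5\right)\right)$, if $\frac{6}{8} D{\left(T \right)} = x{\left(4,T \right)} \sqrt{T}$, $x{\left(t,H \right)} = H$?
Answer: $2160 i \sqrt{6} \approx 5290.9 i$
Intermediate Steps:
$D{\left(T \right)} = \frac{4 T^{\frac{3}{2}}}{3}$ ($D{\left(T \right)} = \frac{4 T \sqrt{T}}{3} = \frac{4 T^{\frac{3}{2}}}{3}$)
$D{\left(-6 \right)} \left(-27\right) \left(\left(-2\right) \left(-5\right)\right) = \frac{4 \left(-6\right)^{\frac{3}{2}}}{3} \left(-27\right) \left(\left(-2\right) \left(-5\right)\right) = \frac{4 \left(- 6 i \sqrt{6}\right)}{3} \left(-27\right) 10 = - 8 i \sqrt{6} \left(-27\right) 10 = 216 i \sqrt{6} \cdot 10 = 2160 i \sqrt{6}$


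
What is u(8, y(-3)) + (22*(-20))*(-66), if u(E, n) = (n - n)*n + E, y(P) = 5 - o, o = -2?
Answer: 29048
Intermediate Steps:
y(P) = 7 (y(P) = 5 - 1*(-2) = 5 + 2 = 7)
u(E, n) = E (u(E, n) = 0*n + E = 0 + E = E)
u(8, y(-3)) + (22*(-20))*(-66) = 8 + (22*(-20))*(-66) = 8 - 440*(-66) = 8 + 29040 = 29048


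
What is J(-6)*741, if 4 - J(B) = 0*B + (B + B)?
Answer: 11856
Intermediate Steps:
J(B) = 4 - 2*B (J(B) = 4 - (0*B + (B + B)) = 4 - (0 + 2*B) = 4 - 2*B)
J(-6)*741 = (4 - 2*(-6))*741 = (4 + 12)*741 = 16*741 = 11856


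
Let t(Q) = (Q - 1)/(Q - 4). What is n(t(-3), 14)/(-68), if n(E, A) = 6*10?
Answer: -15/17 ≈ -0.88235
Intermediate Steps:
t(Q) = (-1 + Q)/(-4 + Q)
n(E, A) = 60
n(t(-3), 14)/(-68) = 60/(-68) = 60*(-1/68) = -15/17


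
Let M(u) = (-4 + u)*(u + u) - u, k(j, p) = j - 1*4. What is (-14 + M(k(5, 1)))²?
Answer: 441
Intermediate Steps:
k(j, p) = -4 + j (k(j, p) = j - 4 = -4 + j)
M(u) = -u + 2*u*(-4 + u) (M(u) = (-4 + u)*(2*u) - u = 2*u*(-4 + u) - u = -u + 2*u*(-4 + u))
(-14 + M(k(5, 1)))² = (-14 + (-4 + 5)*(-9 + 2*(-4 + 5)))² = (-14 + 1*(-9 + 2*1))² = (-14 + 1*(-9 + 2))² = (-14 + 1*(-7))² = (-14 - 7)² = (-21)² = 441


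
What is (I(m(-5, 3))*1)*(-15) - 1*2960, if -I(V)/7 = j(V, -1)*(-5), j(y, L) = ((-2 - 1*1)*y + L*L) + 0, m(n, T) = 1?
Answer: -1910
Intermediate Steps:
j(y, L) = L² - 3*y (j(y, L) = ((-2 - 1)*y + L²) + 0 = (-3*y + L²) + 0 = (L² - 3*y) + 0 = L² - 3*y)
I(V) = 35 - 105*V (I(V) = -7*((-1)² - 3*V)*(-5) = -7*(1 - 3*V)*(-5) = -7*(-5 + 15*V) = 35 - 105*V)
(I(m(-5, 3))*1)*(-15) - 1*2960 = ((35 - 105*1)*1)*(-15) - 1*2960 = ((35 - 105)*1)*(-15) - 2960 = -70*1*(-15) - 2960 = -70*(-15) - 2960 = 1050 - 2960 = -1910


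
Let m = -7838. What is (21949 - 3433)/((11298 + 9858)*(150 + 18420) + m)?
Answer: 9258/196429541 ≈ 4.7131e-5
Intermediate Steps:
(21949 - 3433)/((11298 + 9858)*(150 + 18420) + m) = (21949 - 3433)/((11298 + 9858)*(150 + 18420) - 7838) = 18516/(21156*18570 - 7838) = 18516/(392866920 - 7838) = 18516/392859082 = 18516*(1/392859082) = 9258/196429541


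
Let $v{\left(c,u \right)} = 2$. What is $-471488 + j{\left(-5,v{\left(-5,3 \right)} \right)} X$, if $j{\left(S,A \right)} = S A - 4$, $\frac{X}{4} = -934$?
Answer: $-419184$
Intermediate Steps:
$X = -3736$ ($X = 4 \left(-934\right) = -3736$)
$j{\left(S,A \right)} = -4 + A S$ ($j{\left(S,A \right)} = A S - 4 = -4 + A S$)
$-471488 + j{\left(-5,v{\left(-5,3 \right)} \right)} X = -471488 + \left(-4 + 2 \left(-5\right)\right) \left(-3736\right) = -471488 + \left(-4 - 10\right) \left(-3736\right) = -471488 - -52304 = -471488 + 52304 = -419184$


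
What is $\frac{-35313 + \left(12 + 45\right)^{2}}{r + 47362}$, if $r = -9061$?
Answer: $- \frac{10688}{12767} \approx -0.83716$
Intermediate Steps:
$\frac{-35313 + \left(12 + 45\right)^{2}}{r + 47362} = \frac{-35313 + \left(12 + 45\right)^{2}}{-9061 + 47362} = \frac{-35313 + 57^{2}}{38301} = \left(-35313 + 3249\right) \frac{1}{38301} = \left(-32064\right) \frac{1}{38301} = - \frac{10688}{12767}$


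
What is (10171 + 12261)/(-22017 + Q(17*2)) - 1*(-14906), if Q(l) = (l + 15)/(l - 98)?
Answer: 21003160474/1409137 ≈ 14905.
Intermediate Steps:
Q(l) = (15 + l)/(-98 + l)
(10171 + 12261)/(-22017 + Q(17*2)) - 1*(-14906) = (10171 + 12261)/(-22017 + (15 + 17*2)/(-98 + 17*2)) - 1*(-14906) = 22432/(-22017 + (15 + 34)/(-98 + 34)) + 14906 = 22432/(-22017 + 49/(-64)) + 14906 = 22432/(-22017 - 1/64*49) + 14906 = 22432/(-22017 - 49/64) + 14906 = 22432/(-1409137/64) + 14906 = 22432*(-64/1409137) + 14906 = -1435648/1409137 + 14906 = 21003160474/1409137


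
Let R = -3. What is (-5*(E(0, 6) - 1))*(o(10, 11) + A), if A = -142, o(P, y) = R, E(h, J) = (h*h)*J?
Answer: -725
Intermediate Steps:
E(h, J) = J*h² (E(h, J) = h²*J = J*h²)
o(P, y) = -3
(-5*(E(0, 6) - 1))*(o(10, 11) + A) = (-5*(6*0² - 1))*(-3 - 142) = -5*(6*0 - 1)*(-145) = -5*(0 - 1)*(-145) = -5*(-1)*(-145) = 5*(-145) = -725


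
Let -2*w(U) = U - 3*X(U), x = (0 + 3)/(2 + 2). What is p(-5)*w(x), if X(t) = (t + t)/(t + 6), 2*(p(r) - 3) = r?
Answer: -1/48 ≈ -0.020833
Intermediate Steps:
p(r) = 3 + r/2
X(t) = 2*t/(6 + t) (X(t) = (2*t)/(6 + t) = 2*t/(6 + t))
x = 3/4 ≈ 0.75000
w(U) = -U/2 + 3*U/(6 + U) (w(U) = -(U - 6*U/(6 + U))/2 = -U/2 + 3*U/(6 + U))
p(-5)*w(x) = (3 + (1/2)*(-5))*(-(3/4)**2/(12 + 2*(3/4))) = (3 - 5/2)*(-1*9/16/(12 + 3/2)) = (-1*9/16/27/2)/2 = (-1*9/16*2/27)/2 = (1/2)*(-1/24) = -1/48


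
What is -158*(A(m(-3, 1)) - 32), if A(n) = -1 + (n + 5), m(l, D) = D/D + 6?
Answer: 3318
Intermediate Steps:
m(l, D) = 7 (m(l, D) = 1 + 6 = 7)
A(n) = 4 + n (A(n) = -1 + (5 + n) = 4 + n)
-158*(A(m(-3, 1)) - 32) = -158*((4 + 7) - 32) = -158*(11 - 32) = -158*(-21) = 3318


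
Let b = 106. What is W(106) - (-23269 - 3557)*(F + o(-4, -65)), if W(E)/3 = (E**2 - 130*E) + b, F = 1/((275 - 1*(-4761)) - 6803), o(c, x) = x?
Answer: -1031350298/589 ≈ -1.7510e+6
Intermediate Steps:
F = -1/1767 (F = 1/((275 + 4761) - 6803) = 1/(5036 - 6803) = 1/(-1767) = -1/1767 ≈ -0.00056593)
W(E) = 318 - 390*E + 3*E**2 (W(E) = 3*((E**2 - 130*E) + 106) = 3*(106 + E**2 - 130*E) = 318 - 390*E + 3*E**2)
W(106) - (-23269 - 3557)*(F + o(-4, -65)) = (318 - 390*106 + 3*106**2) - (-23269 - 3557)*(-1/1767 - 65) = (318 - 41340 + 3*11236) - (-26826)*(-114856)/1767 = (318 - 41340 + 33708) - 1*1027042352/589 = -7314 - 1027042352/589 = -1031350298/589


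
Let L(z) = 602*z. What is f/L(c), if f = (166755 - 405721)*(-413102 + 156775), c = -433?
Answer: -4375245563/18619 ≈ -2.3499e+5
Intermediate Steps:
f = 61253437882 (f = -238966*(-256327) = 61253437882)
f/L(c) = 61253437882/((602*(-433))) = 61253437882/(-260666) = 61253437882*(-1/260666) = -4375245563/18619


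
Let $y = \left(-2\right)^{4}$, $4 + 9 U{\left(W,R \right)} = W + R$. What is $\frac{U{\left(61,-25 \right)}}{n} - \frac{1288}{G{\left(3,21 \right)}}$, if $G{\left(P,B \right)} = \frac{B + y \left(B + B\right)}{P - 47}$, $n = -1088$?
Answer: $\frac{8341}{102} \approx 81.775$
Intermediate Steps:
$U{\left(W,R \right)} = - \frac{4}{9} + \frac{R}{9} + \frac{W}{9}$ ($U{\left(W,R \right)} = - \frac{4}{9} + \frac{W + R}{9} = - \frac{4}{9} + \frac{R + W}{9} = - \frac{4}{9} + \left(\frac{R}{9} + \frac{W}{9}\right) = - \frac{4}{9} + \frac{R}{9} + \frac{W}{9}$)
$y = 16$
$G{\left(P,B \right)} = \frac{33 B}{-47 + P}$ ($G{\left(P,B \right)} = \frac{B + 16 \left(B + B\right)}{P - 47} = \frac{B + 16 \cdot 2 B}{-47 + P} = \frac{B + 32 B}{-47 + P} = \frac{33 B}{-47 + P}$)
$\frac{U{\left(61,-25 \right)}}{n} - \frac{1288}{G{\left(3,21 \right)}} = \frac{- \frac{4}{9} + \frac{1}{9} \left(-25\right) + \frac{1}{9} \cdot 61}{-1088} - \frac{1288}{33 \cdot 21 \frac{1}{-47 + 3}} = \left(- \frac{4}{9} - \frac{25}{9} + \frac{61}{9}\right) \left(- \frac{1}{1088}\right) - \frac{1288}{33 \cdot 21 \frac{1}{-44}} = \frac{32}{9} \left(- \frac{1}{1088}\right) - \frac{1288}{33 \cdot 21 \left(- \frac{1}{44}\right)} = - \frac{1}{306} - \frac{1288}{- \frac{63}{4}} = - \frac{1}{306} - - \frac{736}{9} = - \frac{1}{306} + \frac{736}{9} = \frac{8341}{102}$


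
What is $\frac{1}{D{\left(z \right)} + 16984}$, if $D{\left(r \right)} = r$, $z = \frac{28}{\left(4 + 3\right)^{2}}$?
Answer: $\frac{7}{118892} \approx 5.8877 \cdot 10^{-5}$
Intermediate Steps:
$z = \frac{4}{7}$ ($z = \frac{28}{7^{2}} = \frac{28}{49} = 28 \cdot \frac{1}{49} = \frac{4}{7} \approx 0.57143$)
$\frac{1}{D{\left(z \right)} + 16984} = \frac{1}{\frac{4}{7} + 16984} = \frac{1}{\frac{118892}{7}} = \frac{7}{118892}$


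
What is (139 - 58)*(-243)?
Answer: -19683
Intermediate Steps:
(139 - 58)*(-243) = 81*(-243) = -19683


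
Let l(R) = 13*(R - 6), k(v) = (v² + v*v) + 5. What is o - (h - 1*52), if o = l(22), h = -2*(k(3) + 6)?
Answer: 318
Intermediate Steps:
k(v) = 5 + 2*v² (k(v) = (v² + v²) + 5 = 2*v² + 5 = 5 + 2*v²)
l(R) = -78 + 13*R (l(R) = 13*(-6 + R) = -78 + 13*R)
h = -58 (h = -2*((5 + 2*3²) + 6) = -2*((5 + 2*9) + 6) = -2*((5 + 18) + 6) = -2*(23 + 6) = -2*29 = -58)
o = 208 (o = -78 + 13*22 = -78 + 286 = 208)
o - (h - 1*52) = 208 - (-58 - 1*52) = 208 - (-58 - 52) = 208 - 1*(-110) = 208 + 110 = 318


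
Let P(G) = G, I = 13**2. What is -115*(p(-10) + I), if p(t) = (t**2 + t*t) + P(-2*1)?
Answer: -42205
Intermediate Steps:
I = 169
p(t) = -2 + 2*t**2 (p(t) = (t**2 + t*t) - 2*1 = (t**2 + t**2) - 2 = 2*t**2 - 2 = -2 + 2*t**2)
-115*(p(-10) + I) = -115*((-2 + 2*(-10)**2) + 169) = -115*((-2 + 2*100) + 169) = -115*((-2 + 200) + 169) = -115*(198 + 169) = -115*367 = -42205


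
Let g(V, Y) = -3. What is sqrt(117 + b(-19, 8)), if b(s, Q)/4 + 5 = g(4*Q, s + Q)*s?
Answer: 5*sqrt(13) ≈ 18.028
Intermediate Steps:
b(s, Q) = -20 - 12*s (b(s, Q) = -20 + 4*(-3*s) = -20 - 12*s)
sqrt(117 + b(-19, 8)) = sqrt(117 + (-20 - 12*(-19))) = sqrt(117 + (-20 + 228)) = sqrt(117 + 208) = sqrt(325) = 5*sqrt(13)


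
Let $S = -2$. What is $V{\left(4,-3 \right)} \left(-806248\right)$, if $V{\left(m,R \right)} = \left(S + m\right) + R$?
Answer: $806248$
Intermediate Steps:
$V{\left(m,R \right)} = -2 + R + m$ ($V{\left(m,R \right)} = \left(-2 + m\right) + R = -2 + R + m$)
$V{\left(4,-3 \right)} \left(-806248\right) = \left(-2 - 3 + 4\right) \left(-806248\right) = \left(-1\right) \left(-806248\right) = 806248$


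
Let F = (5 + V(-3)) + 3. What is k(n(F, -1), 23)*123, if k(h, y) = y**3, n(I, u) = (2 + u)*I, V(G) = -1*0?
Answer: 1496541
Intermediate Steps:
V(G) = 0
F = 8 (F = (5 + 0) + 3 = 5 + 3 = 8)
n(I, u) = I*(2 + u)
k(n(F, -1), 23)*123 = 23**3*123 = 12167*123 = 1496541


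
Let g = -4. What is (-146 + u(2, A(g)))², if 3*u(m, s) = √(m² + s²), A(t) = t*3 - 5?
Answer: (438 - √293)²/9 ≈ 19682.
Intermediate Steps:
A(t) = -5 + 3*t (A(t) = 3*t - 5 = -5 + 3*t)
u(m, s) = √(m² + s²)/3
(-146 + u(2, A(g)))² = (-146 + √(2² + (-5 + 3*(-4))²)/3)² = (-146 + √(4 + (-5 - 12)²)/3)² = (-146 + √(4 + (-17)²)/3)² = (-146 + √(4 + 289)/3)² = (-146 + √293/3)²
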